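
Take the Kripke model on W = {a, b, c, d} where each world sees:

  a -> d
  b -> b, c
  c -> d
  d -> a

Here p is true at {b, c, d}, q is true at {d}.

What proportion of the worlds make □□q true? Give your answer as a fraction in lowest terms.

a: successors {d}; □q there: d:F. ✗
b: successors {b, c}; □q there: b:F, c:T. ✗
c: successors {d}; □q there: d:F. ✗
d: successors {a}; □q there: a:T. ✓
That's 1 of 4 worlds, so 1/4.

1/4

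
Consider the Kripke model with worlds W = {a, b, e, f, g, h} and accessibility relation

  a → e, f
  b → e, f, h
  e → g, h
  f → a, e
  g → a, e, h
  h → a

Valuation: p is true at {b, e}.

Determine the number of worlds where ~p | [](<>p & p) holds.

4

a: ~p is T, [](<>p & p) is F. ✓
b: ~p is F, [](<>p & p) is F. ✗
e: ~p is F, [](<>p & p) is F. ✗
f: ~p is T, [](<>p & p) is F. ✓
g: ~p is T, [](<>p & p) is F. ✓
h: ~p is T, [](<>p & p) is F. ✓
Satisfying worlds: {a, f, g, h}.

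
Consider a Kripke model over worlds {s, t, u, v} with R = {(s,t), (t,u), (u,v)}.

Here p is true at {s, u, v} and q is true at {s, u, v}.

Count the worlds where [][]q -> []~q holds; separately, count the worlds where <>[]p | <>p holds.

For [][]q -> []~q:
s: [][]q is T, []~q is T. ✓
t: [][]q is T, []~q is F. ✗
u: [][]q is T, []~q is F. ✗
v: [][]q is T, []~q is T. ✓
— 2 worlds.
For <>[]p | <>p:
s: <>[]p is T, <>p is F. ✓
t: <>[]p is T, <>p is T. ✓
u: <>[]p is T, <>p is T. ✓
v: <>[]p is F, <>p is F. ✗
— 3 worlds.

2 and 3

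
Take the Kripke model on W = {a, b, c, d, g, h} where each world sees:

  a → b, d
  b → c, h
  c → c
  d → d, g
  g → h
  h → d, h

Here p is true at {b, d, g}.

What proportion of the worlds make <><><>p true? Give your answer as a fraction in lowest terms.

a: successors {b, d}; <><>p there: b:T, d:T. ✓
b: successors {c, h}; <><>p there: c:F, h:T. ✓
c: successors {c}; <><>p there: c:F. ✗
d: successors {d, g}; <><>p there: d:T, g:T. ✓
g: successors {h}; <><>p there: h:T. ✓
h: successors {d, h}; <><>p there: d:T, h:T. ✓
That's 5 of 6 worlds, so 5/6.

5/6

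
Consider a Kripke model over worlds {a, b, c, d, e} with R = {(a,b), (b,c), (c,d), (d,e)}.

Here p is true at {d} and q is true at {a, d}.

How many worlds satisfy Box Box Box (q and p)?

a: successors {b}; Box Box (q and p) there: b:T. ✓
b: successors {c}; Box Box (q and p) there: c:F. ✗
c: successors {d}; Box Box (q and p) there: d:T. ✓
d: successors {e}; Box Box (q and p) there: e:T. ✓
e: no successors, so Box Box Box (q and p) holds vacuously. ✓
Satisfying worlds: {a, c, d, e}.

4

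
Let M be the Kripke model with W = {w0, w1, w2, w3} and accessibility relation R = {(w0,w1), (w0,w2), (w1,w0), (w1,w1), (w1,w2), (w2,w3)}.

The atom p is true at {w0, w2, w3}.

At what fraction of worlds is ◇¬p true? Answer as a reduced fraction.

w0: successors {w1, w2}; ¬p there: w1:T, w2:F. ✓
w1: successors {w0, w1, w2}; ¬p there: w0:F, w1:T, w2:F. ✓
w2: successors {w3}; ¬p there: w3:F. ✗
w3: no successors, so ◇¬p fails. ✗
That's 2 of 4 worlds, so 2/4 = 1/2.

1/2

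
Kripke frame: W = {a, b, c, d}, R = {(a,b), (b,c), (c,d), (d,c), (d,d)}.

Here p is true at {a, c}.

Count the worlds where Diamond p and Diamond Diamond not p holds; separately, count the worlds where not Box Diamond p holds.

For Diamond p and Diamond Diamond not p:
a: Diamond p is F, Diamond Diamond not p is F. ✗
b: Diamond p is T, Diamond Diamond not p is T. ✓
c: Diamond p is F, Diamond Diamond not p is T. ✗
d: Diamond p is T, Diamond Diamond not p is T. ✓
— 2 worlds.
For not Box Diamond p:
a: Box Diamond p is T. ✗
b: Box Diamond p is F. ✓
c: Box Diamond p is T. ✗
d: Box Diamond p is F. ✓
— 2 worlds.

2 and 2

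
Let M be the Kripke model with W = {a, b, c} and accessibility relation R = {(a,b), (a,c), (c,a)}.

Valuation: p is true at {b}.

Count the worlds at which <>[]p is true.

1

a: successors {b, c}; []p there: b:T, c:F. ✓
b: no successors, so <>[]p fails. ✗
c: successors {a}; []p there: a:F. ✗
Satisfying worlds: {a}.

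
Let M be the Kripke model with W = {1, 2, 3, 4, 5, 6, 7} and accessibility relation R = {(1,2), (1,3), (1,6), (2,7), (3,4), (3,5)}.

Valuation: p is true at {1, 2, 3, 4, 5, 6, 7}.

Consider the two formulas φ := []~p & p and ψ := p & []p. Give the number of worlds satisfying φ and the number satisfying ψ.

4 and 7

For []~p & p:
1: []~p is F, p is T. ✗
2: []~p is F, p is T. ✗
3: []~p is F, p is T. ✗
4: []~p is T, p is T. ✓
5: []~p is T, p is T. ✓
6: []~p is T, p is T. ✓
7: []~p is T, p is T. ✓
— 4 worlds.
For p & []p:
1: p is T, []p is T. ✓
2: p is T, []p is T. ✓
3: p is T, []p is T. ✓
4: p is T, []p is T. ✓
5: p is T, []p is T. ✓
6: p is T, []p is T. ✓
7: p is T, []p is T. ✓
— 7 worlds.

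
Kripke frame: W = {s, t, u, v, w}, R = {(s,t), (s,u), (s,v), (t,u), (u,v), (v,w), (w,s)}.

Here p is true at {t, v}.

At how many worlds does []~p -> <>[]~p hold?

s: []~p is F, <>[]~p is T. ✓
t: []~p is T, <>[]~p is F. ✗
u: []~p is F, <>[]~p is T. ✓
v: []~p is T, <>[]~p is T. ✓
w: []~p is T, <>[]~p is F. ✗
Satisfying worlds: {s, u, v}.

3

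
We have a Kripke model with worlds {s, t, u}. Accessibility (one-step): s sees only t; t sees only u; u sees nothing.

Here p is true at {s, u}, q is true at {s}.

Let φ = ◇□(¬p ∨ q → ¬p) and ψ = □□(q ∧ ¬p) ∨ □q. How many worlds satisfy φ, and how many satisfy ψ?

For ◇□(¬p ∨ q → ¬p):
s: successors {t}; □(¬p ∨ q → ¬p) there: t:T. ✓
t: successors {u}; □(¬p ∨ q → ¬p) there: u:T. ✓
u: no successors, so ◇□(¬p ∨ q → ¬p) fails. ✗
— 2 worlds.
For □□(q ∧ ¬p) ∨ □q:
s: □□(q ∧ ¬p) is F, □q is F. ✗
t: □□(q ∧ ¬p) is T, □q is F. ✓
u: □□(q ∧ ¬p) is T, □q is T. ✓
— 2 worlds.

2 and 2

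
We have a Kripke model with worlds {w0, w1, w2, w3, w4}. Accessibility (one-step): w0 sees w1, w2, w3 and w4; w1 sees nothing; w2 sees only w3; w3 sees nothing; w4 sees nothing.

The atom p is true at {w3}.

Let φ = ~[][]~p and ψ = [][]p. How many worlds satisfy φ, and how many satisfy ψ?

1 and 5

For ~[][]~p:
w0: [][]~p is F. ✓
w1: [][]~p is T. ✗
w2: [][]~p is T. ✗
w3: [][]~p is T. ✗
w4: [][]~p is T. ✗
— 1 world.
For [][]p:
w0: successors {w1, w2, w3, w4}; []p there: w1:T, w2:T, w3:T, w4:T. ✓
w1: no successors, so [][]p holds vacuously. ✓
w2: successors {w3}; []p there: w3:T. ✓
w3: no successors, so [][]p holds vacuously. ✓
w4: no successors, so [][]p holds vacuously. ✓
— 5 worlds.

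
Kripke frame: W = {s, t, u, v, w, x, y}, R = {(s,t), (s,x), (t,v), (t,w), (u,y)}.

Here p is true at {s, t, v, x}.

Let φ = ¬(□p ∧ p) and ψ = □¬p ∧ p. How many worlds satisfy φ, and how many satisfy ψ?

4 and 2

For ¬(□p ∧ p):
s: □p ∧ p is T. ✗
t: □p ∧ p is F. ✓
u: □p ∧ p is F. ✓
v: □p ∧ p is T. ✗
w: □p ∧ p is F. ✓
x: □p ∧ p is T. ✗
y: □p ∧ p is F. ✓
— 4 worlds.
For □¬p ∧ p:
s: □¬p is F, p is T. ✗
t: □¬p is F, p is T. ✗
u: □¬p is T, p is F. ✗
v: □¬p is T, p is T. ✓
w: □¬p is T, p is F. ✗
x: □¬p is T, p is T. ✓
y: □¬p is T, p is F. ✗
— 2 worlds.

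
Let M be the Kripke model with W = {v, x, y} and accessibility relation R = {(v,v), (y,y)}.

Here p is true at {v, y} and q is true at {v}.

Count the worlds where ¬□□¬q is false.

2

v: □□¬q is F. ✓
x: □□¬q is T. ✗
y: □□¬q is T. ✗
Satisfying worlds: {v}.
So ¬□□¬q fails at the other 2 worlds.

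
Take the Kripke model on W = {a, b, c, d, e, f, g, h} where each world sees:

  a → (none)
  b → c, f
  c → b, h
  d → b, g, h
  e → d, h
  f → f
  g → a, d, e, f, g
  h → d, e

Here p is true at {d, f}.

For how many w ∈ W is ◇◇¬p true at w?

a: no successors, so ◇◇¬p fails. ✗
b: successors {c, f}; ◇¬p there: c:T, f:F. ✓
c: successors {b, h}; ◇¬p there: b:T, h:T. ✓
d: successors {b, g, h}; ◇¬p there: b:T, g:T, h:T. ✓
e: successors {d, h}; ◇¬p there: d:T, h:T. ✓
f: successors {f}; ◇¬p there: f:F. ✗
g: successors {a, d, e, f, g}; ◇¬p there: a:F, d:T, e:T, f:F, g:T. ✓
h: successors {d, e}; ◇¬p there: d:T, e:T. ✓
Satisfying worlds: {b, c, d, e, g, h}.

6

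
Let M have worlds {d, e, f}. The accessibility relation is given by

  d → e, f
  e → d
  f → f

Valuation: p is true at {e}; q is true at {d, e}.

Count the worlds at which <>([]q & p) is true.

d: successors {e, f}; []q & p there: e:T, f:F. ✓
e: successors {d}; []q & p there: d:F. ✗
f: successors {f}; []q & p there: f:F. ✗
Satisfying worlds: {d}.

1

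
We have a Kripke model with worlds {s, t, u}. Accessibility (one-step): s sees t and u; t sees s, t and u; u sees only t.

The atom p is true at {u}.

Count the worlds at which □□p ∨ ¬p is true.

s: □□p is F, ¬p is T. ✓
t: □□p is F, ¬p is T. ✓
u: □□p is F, ¬p is F. ✗
Satisfying worlds: {s, t}.

2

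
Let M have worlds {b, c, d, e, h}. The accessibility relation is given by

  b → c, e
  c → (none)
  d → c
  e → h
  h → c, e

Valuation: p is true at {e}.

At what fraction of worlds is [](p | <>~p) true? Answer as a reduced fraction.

2/5

b: successors {c, e}; p | <>~p there: c:F, e:T. ✗
c: no successors, so [](p | <>~p) holds vacuously. ✓
d: successors {c}; p | <>~p there: c:F. ✗
e: successors {h}; p | <>~p there: h:T. ✓
h: successors {c, e}; p | <>~p there: c:F, e:T. ✗
That's 2 of 5 worlds, so 2/5.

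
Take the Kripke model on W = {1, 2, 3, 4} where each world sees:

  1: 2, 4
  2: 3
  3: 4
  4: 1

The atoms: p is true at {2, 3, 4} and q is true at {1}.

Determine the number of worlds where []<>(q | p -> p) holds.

2

1: successors {2, 4}; <>(q | p -> p) there: 2:T, 4:F. ✗
2: successors {3}; <>(q | p -> p) there: 3:T. ✓
3: successors {4}; <>(q | p -> p) there: 4:F. ✗
4: successors {1}; <>(q | p -> p) there: 1:T. ✓
Satisfying worlds: {2, 4}.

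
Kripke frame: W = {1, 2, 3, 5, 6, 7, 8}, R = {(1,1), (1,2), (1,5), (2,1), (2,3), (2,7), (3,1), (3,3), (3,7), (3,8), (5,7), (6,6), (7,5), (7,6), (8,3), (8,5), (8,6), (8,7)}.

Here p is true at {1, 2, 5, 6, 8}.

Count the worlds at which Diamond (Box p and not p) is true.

4

1: successors {1, 2, 5}; Box p and not p there: 1:F, 2:F, 5:F. ✗
2: successors {1, 3, 7}; Box p and not p there: 1:F, 3:F, 7:T. ✓
3: successors {1, 3, 7, 8}; Box p and not p there: 1:F, 3:F, 7:T, 8:F. ✓
5: successors {7}; Box p and not p there: 7:T. ✓
6: successors {6}; Box p and not p there: 6:F. ✗
7: successors {5, 6}; Box p and not p there: 5:F, 6:F. ✗
8: successors {3, 5, 6, 7}; Box p and not p there: 3:F, 5:F, 6:F, 7:T. ✓
Satisfying worlds: {2, 3, 5, 8}.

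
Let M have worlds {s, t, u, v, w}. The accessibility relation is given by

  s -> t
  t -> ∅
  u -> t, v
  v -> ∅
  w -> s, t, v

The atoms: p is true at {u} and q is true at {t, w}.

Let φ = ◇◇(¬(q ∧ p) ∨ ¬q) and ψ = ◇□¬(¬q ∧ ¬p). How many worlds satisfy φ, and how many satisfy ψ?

For ◇◇(¬(q ∧ p) ∨ ¬q):
s: successors {t}; ◇(¬(q ∧ p) ∨ ¬q) there: t:F. ✗
t: no successors, so ◇◇(¬(q ∧ p) ∨ ¬q) fails. ✗
u: successors {t, v}; ◇(¬(q ∧ p) ∨ ¬q) there: t:F, v:F. ✗
v: no successors, so ◇◇(¬(q ∧ p) ∨ ¬q) fails. ✗
w: successors {s, t, v}; ◇(¬(q ∧ p) ∨ ¬q) there: s:T, t:F, v:F. ✓
— 1 world.
For ◇□¬(¬q ∧ ¬p):
s: successors {t}; □¬(¬q ∧ ¬p) there: t:T. ✓
t: no successors, so ◇□¬(¬q ∧ ¬p) fails. ✗
u: successors {t, v}; □¬(¬q ∧ ¬p) there: t:T, v:T. ✓
v: no successors, so ◇□¬(¬q ∧ ¬p) fails. ✗
w: successors {s, t, v}; □¬(¬q ∧ ¬p) there: s:T, t:T, v:T. ✓
— 3 worlds.

1 and 3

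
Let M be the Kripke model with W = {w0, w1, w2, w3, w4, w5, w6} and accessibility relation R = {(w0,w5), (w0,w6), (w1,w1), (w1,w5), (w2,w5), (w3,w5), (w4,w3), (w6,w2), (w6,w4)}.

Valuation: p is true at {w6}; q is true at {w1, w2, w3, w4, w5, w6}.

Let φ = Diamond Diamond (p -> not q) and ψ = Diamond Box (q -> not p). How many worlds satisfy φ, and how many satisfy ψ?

4 and 6

For Diamond Diamond (p -> not q):
w0: successors {w5, w6}; Diamond (p -> not q) there: w5:F, w6:T. ✓
w1: successors {w1, w5}; Diamond (p -> not q) there: w1:T, w5:F. ✓
w2: successors {w5}; Diamond (p -> not q) there: w5:F. ✗
w3: successors {w5}; Diamond (p -> not q) there: w5:F. ✗
w4: successors {w3}; Diamond (p -> not q) there: w3:T. ✓
w5: no successors, so Diamond Diamond (p -> not q) fails. ✗
w6: successors {w2, w4}; Diamond (p -> not q) there: w2:T, w4:T. ✓
— 4 worlds.
For Diamond Box (q -> not p):
w0: successors {w5, w6}; Box (q -> not p) there: w5:T, w6:T. ✓
w1: successors {w1, w5}; Box (q -> not p) there: w1:T, w5:T. ✓
w2: successors {w5}; Box (q -> not p) there: w5:T. ✓
w3: successors {w5}; Box (q -> not p) there: w5:T. ✓
w4: successors {w3}; Box (q -> not p) there: w3:T. ✓
w5: no successors, so Diamond Box (q -> not p) fails. ✗
w6: successors {w2, w4}; Box (q -> not p) there: w2:T, w4:T. ✓
— 6 worlds.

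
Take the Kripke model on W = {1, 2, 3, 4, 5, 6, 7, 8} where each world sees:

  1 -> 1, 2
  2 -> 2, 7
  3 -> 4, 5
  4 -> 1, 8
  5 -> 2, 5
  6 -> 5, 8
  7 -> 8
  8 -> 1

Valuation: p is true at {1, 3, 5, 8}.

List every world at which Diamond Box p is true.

{2, 3, 4, 6, 7}

1: successors {1, 2}; Box p there: 1:F, 2:F. ✗
2: successors {2, 7}; Box p there: 2:F, 7:T. ✓
3: successors {4, 5}; Box p there: 4:T, 5:F. ✓
4: successors {1, 8}; Box p there: 1:F, 8:T. ✓
5: successors {2, 5}; Box p there: 2:F, 5:F. ✗
6: successors {5, 8}; Box p there: 5:F, 8:T. ✓
7: successors {8}; Box p there: 8:T. ✓
8: successors {1}; Box p there: 1:F. ✗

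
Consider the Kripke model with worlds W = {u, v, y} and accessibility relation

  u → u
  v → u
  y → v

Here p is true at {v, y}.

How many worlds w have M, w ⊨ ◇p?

u: successors {u}; p there: u:F. ✗
v: successors {u}; p there: u:F. ✗
y: successors {v}; p there: v:T. ✓
Satisfying worlds: {y}.

1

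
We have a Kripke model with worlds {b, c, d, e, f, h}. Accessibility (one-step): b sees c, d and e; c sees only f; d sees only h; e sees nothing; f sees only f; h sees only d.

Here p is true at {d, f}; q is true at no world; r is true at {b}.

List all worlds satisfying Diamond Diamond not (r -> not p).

∅

b: successors {c, d, e}; Diamond not (r -> not p) there: c:F, d:F, e:F. ✗
c: successors {f}; Diamond not (r -> not p) there: f:F. ✗
d: successors {h}; Diamond not (r -> not p) there: h:F. ✗
e: no successors, so Diamond Diamond not (r -> not p) fails. ✗
f: successors {f}; Diamond not (r -> not p) there: f:F. ✗
h: successors {d}; Diamond not (r -> not p) there: d:F. ✗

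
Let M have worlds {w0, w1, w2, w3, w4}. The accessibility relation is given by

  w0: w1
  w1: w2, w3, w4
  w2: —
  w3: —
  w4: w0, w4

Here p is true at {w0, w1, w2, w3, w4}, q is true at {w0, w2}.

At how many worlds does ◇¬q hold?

3

w0: successors {w1}; ¬q there: w1:T. ✓
w1: successors {w2, w3, w4}; ¬q there: w2:F, w3:T, w4:T. ✓
w2: no successors, so ◇¬q fails. ✗
w3: no successors, so ◇¬q fails. ✗
w4: successors {w0, w4}; ¬q there: w0:F, w4:T. ✓
Satisfying worlds: {w0, w1, w4}.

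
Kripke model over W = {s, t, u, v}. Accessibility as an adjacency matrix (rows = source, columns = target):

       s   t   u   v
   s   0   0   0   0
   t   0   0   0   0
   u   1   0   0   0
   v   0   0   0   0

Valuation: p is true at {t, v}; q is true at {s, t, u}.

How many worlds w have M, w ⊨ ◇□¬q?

1

s: no successors, so ◇□¬q fails. ✗
t: no successors, so ◇□¬q fails. ✗
u: successors {s}; □¬q there: s:T. ✓
v: no successors, so ◇□¬q fails. ✗
Satisfying worlds: {u}.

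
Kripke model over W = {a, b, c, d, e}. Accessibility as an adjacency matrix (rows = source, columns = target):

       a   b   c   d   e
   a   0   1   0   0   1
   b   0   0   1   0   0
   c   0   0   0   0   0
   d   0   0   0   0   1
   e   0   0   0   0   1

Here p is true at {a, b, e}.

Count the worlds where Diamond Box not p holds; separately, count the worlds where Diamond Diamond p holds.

2 and 3

For Diamond Box not p:
a: successors {b, e}; Box not p there: b:T, e:F. ✓
b: successors {c}; Box not p there: c:T. ✓
c: no successors, so Diamond Box not p fails. ✗
d: successors {e}; Box not p there: e:F. ✗
e: successors {e}; Box not p there: e:F. ✗
— 2 worlds.
For Diamond Diamond p:
a: successors {b, e}; Diamond p there: b:F, e:T. ✓
b: successors {c}; Diamond p there: c:F. ✗
c: no successors, so Diamond Diamond p fails. ✗
d: successors {e}; Diamond p there: e:T. ✓
e: successors {e}; Diamond p there: e:T. ✓
— 3 worlds.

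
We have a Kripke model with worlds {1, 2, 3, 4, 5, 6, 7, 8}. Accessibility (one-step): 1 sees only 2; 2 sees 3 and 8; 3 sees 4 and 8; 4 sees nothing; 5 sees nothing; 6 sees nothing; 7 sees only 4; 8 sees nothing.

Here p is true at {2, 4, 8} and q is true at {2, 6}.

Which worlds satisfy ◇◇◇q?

∅

1: successors {2}; ◇◇q there: 2:F. ✗
2: successors {3, 8}; ◇◇q there: 3:F, 8:F. ✗
3: successors {4, 8}; ◇◇q there: 4:F, 8:F. ✗
4: no successors, so ◇◇◇q fails. ✗
5: no successors, so ◇◇◇q fails. ✗
6: no successors, so ◇◇◇q fails. ✗
7: successors {4}; ◇◇q there: 4:F. ✗
8: no successors, so ◇◇◇q fails. ✗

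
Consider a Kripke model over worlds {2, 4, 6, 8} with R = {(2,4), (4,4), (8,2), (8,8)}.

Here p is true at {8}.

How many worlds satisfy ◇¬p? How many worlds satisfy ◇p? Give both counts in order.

3 and 1

For ◇¬p:
2: successors {4}; ¬p there: 4:T. ✓
4: successors {4}; ¬p there: 4:T. ✓
6: no successors, so ◇¬p fails. ✗
8: successors {2, 8}; ¬p there: 2:T, 8:F. ✓
— 3 worlds.
For ◇p:
2: successors {4}; p there: 4:F. ✗
4: successors {4}; p there: 4:F. ✗
6: no successors, so ◇p fails. ✗
8: successors {2, 8}; p there: 2:F, 8:T. ✓
— 1 world.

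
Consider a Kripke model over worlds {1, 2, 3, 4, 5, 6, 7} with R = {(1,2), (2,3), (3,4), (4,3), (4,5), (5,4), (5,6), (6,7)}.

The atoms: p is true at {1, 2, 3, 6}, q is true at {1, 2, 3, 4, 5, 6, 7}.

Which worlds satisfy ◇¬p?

{3, 4, 5, 6}

1: successors {2}; ¬p there: 2:F. ✗
2: successors {3}; ¬p there: 3:F. ✗
3: successors {4}; ¬p there: 4:T. ✓
4: successors {3, 5}; ¬p there: 3:F, 5:T. ✓
5: successors {4, 6}; ¬p there: 4:T, 6:F. ✓
6: successors {7}; ¬p there: 7:T. ✓
7: no successors, so ◇¬p fails. ✗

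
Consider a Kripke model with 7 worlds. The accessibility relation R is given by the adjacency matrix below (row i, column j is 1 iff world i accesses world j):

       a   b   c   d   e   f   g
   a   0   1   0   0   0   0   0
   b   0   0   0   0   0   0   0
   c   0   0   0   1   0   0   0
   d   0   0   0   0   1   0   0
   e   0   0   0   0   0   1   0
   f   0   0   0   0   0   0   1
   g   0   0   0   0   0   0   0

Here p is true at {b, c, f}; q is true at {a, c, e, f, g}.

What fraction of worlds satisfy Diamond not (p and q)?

4/7

a: successors {b}; not (p and q) there: b:T. ✓
b: no successors, so Diamond not (p and q) fails. ✗
c: successors {d}; not (p and q) there: d:T. ✓
d: successors {e}; not (p and q) there: e:T. ✓
e: successors {f}; not (p and q) there: f:F. ✗
f: successors {g}; not (p and q) there: g:T. ✓
g: no successors, so Diamond not (p and q) fails. ✗
That's 4 of 7 worlds, so 4/7.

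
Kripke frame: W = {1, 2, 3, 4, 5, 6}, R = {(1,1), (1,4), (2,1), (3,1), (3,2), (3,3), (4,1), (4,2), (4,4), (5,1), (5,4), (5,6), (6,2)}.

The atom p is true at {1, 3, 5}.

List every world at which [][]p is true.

1: successors {1, 4}; []p there: 1:F, 4:F. ✗
2: successors {1}; []p there: 1:F. ✗
3: successors {1, 2, 3}; []p there: 1:F, 2:T, 3:F. ✗
4: successors {1, 2, 4}; []p there: 1:F, 2:T, 4:F. ✗
5: successors {1, 4, 6}; []p there: 1:F, 4:F, 6:F. ✗
6: successors {2}; []p there: 2:T. ✓

{6}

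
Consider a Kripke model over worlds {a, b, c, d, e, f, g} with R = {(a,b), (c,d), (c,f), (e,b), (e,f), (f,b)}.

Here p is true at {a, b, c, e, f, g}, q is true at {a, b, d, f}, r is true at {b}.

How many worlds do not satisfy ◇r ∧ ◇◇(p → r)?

6

a: ◇r is T, ◇◇(p → r) is F. ✗
b: ◇r is F, ◇◇(p → r) is F. ✗
c: ◇r is F, ◇◇(p → r) is T. ✗
d: ◇r is F, ◇◇(p → r) is F. ✗
e: ◇r is T, ◇◇(p → r) is T. ✓
f: ◇r is T, ◇◇(p → r) is F. ✗
g: ◇r is F, ◇◇(p → r) is F. ✗
Satisfying worlds: {e}.
So ◇r ∧ ◇◇(p → r) fails at the other 6 worlds.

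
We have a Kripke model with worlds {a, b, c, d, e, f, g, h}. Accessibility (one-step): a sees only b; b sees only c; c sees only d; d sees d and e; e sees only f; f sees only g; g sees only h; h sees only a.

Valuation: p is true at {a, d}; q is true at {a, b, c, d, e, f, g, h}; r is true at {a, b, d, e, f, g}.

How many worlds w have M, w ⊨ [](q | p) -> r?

a: [](q | p) is T, r is T. ✓
b: [](q | p) is T, r is T. ✓
c: [](q | p) is T, r is F. ✗
d: [](q | p) is T, r is T. ✓
e: [](q | p) is T, r is T. ✓
f: [](q | p) is T, r is T. ✓
g: [](q | p) is T, r is T. ✓
h: [](q | p) is T, r is F. ✗
Satisfying worlds: {a, b, d, e, f, g}.

6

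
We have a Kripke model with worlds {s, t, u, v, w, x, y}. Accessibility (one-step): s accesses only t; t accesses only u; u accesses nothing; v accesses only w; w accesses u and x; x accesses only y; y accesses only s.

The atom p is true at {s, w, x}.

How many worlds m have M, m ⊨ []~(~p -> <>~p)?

3

s: successors {t}; ~(~p -> <>~p) there: t:F. ✗
t: successors {u}; ~(~p -> <>~p) there: u:T. ✓
u: no successors, so []~(~p -> <>~p) holds vacuously. ✓
v: successors {w}; ~(~p -> <>~p) there: w:F. ✗
w: successors {u, x}; ~(~p -> <>~p) there: u:T, x:F. ✗
x: successors {y}; ~(~p -> <>~p) there: y:T. ✓
y: successors {s}; ~(~p -> <>~p) there: s:F. ✗
Satisfying worlds: {t, u, x}.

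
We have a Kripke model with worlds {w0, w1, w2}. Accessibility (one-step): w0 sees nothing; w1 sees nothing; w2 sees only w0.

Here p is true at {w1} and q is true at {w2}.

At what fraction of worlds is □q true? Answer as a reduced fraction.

w0: no successors, so □q holds vacuously. ✓
w1: no successors, so □q holds vacuously. ✓
w2: successors {w0}; q there: w0:F. ✗
That's 2 of 3 worlds, so 2/3.

2/3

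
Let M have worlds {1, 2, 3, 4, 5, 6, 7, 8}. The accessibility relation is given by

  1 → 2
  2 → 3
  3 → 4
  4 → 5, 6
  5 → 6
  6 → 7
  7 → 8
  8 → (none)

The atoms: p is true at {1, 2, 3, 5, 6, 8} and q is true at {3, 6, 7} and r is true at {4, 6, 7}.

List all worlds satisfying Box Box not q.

{2, 6, 7, 8}

1: successors {2}; Box not q there: 2:F. ✗
2: successors {3}; Box not q there: 3:T. ✓
3: successors {4}; Box not q there: 4:F. ✗
4: successors {5, 6}; Box not q there: 5:F, 6:F. ✗
5: successors {6}; Box not q there: 6:F. ✗
6: successors {7}; Box not q there: 7:T. ✓
7: successors {8}; Box not q there: 8:T. ✓
8: no successors, so Box Box not q holds vacuously. ✓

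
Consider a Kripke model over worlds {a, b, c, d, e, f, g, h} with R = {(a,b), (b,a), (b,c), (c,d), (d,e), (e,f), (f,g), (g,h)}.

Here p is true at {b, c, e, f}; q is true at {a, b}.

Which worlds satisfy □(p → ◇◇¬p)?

a: successors {b}; p → ◇◇¬p there: b:T. ✓
b: successors {a, c}; p → ◇◇¬p there: a:T, c:F. ✗
c: successors {d}; p → ◇◇¬p there: d:T. ✓
d: successors {e}; p → ◇◇¬p there: e:T. ✓
e: successors {f}; p → ◇◇¬p there: f:T. ✓
f: successors {g}; p → ◇◇¬p there: g:T. ✓
g: successors {h}; p → ◇◇¬p there: h:T. ✓
h: no successors, so □(p → ◇◇¬p) holds vacuously. ✓

{a, c, d, e, f, g, h}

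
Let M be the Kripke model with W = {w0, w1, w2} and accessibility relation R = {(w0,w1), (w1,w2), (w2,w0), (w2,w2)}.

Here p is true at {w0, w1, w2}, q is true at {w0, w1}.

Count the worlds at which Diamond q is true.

2

w0: successors {w1}; q there: w1:T. ✓
w1: successors {w2}; q there: w2:F. ✗
w2: successors {w0, w2}; q there: w0:T, w2:F. ✓
Satisfying worlds: {w0, w2}.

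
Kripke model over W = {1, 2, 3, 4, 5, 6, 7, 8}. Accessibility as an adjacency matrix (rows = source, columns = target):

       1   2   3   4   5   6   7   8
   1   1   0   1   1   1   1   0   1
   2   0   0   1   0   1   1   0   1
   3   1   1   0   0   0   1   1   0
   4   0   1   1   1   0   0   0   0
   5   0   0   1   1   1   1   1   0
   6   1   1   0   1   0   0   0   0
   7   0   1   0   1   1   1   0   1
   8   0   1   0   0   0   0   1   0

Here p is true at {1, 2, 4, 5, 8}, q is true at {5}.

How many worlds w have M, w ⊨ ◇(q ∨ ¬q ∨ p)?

8

1: successors {1, 3, 4, 5, 6, 8}; q ∨ ¬q ∨ p there: 1:T, 3:T, 4:T, 5:T, 6:T, 8:T. ✓
2: successors {3, 5, 6, 8}; q ∨ ¬q ∨ p there: 3:T, 5:T, 6:T, 8:T. ✓
3: successors {1, 2, 6, 7}; q ∨ ¬q ∨ p there: 1:T, 2:T, 6:T, 7:T. ✓
4: successors {2, 3, 4}; q ∨ ¬q ∨ p there: 2:T, 3:T, 4:T. ✓
5: successors {3, 4, 5, 6, 7}; q ∨ ¬q ∨ p there: 3:T, 4:T, 5:T, 6:T, 7:T. ✓
6: successors {1, 2, 4}; q ∨ ¬q ∨ p there: 1:T, 2:T, 4:T. ✓
7: successors {2, 4, 5, 6, 8}; q ∨ ¬q ∨ p there: 2:T, 4:T, 5:T, 6:T, 8:T. ✓
8: successors {2, 7}; q ∨ ¬q ∨ p there: 2:T, 7:T. ✓
Satisfying worlds: {1, 2, 3, 4, 5, 6, 7, 8}.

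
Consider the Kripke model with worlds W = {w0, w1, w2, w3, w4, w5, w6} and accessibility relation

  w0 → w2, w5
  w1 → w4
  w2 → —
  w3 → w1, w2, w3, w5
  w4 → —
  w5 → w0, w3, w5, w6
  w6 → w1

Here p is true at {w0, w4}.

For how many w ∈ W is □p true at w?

w0: successors {w2, w5}; p there: w2:F, w5:F. ✗
w1: successors {w4}; p there: w4:T. ✓
w2: no successors, so □p holds vacuously. ✓
w3: successors {w1, w2, w3, w5}; p there: w1:F, w2:F, w3:F, w5:F. ✗
w4: no successors, so □p holds vacuously. ✓
w5: successors {w0, w3, w5, w6}; p there: w0:T, w3:F, w5:F, w6:F. ✗
w6: successors {w1}; p there: w1:F. ✗
Satisfying worlds: {w1, w2, w4}.

3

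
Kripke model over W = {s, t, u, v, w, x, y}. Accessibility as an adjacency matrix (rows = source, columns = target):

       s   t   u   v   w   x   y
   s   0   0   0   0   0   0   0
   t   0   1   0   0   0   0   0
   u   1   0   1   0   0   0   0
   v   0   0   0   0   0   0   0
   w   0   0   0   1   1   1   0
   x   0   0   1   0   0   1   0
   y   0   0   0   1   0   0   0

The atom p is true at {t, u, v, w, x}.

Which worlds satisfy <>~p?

s: no successors, so <>~p fails. ✗
t: successors {t}; ~p there: t:F. ✗
u: successors {s, u}; ~p there: s:T, u:F. ✓
v: no successors, so <>~p fails. ✗
w: successors {v, w, x}; ~p there: v:F, w:F, x:F. ✗
x: successors {u, x}; ~p there: u:F, x:F. ✗
y: successors {v}; ~p there: v:F. ✗

{u}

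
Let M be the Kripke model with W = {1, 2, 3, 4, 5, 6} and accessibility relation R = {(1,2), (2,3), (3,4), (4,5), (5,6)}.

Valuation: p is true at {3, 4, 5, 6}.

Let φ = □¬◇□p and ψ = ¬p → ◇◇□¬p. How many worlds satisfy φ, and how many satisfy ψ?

For □¬◇□p:
1: successors {2}; ¬◇□p there: 2:F. ✗
2: successors {3}; ¬◇□p there: 3:F. ✗
3: successors {4}; ¬◇□p there: 4:F. ✗
4: successors {5}; ¬◇□p there: 5:F. ✗
5: successors {6}; ¬◇□p there: 6:T. ✓
6: no successors, so □¬◇□p holds vacuously. ✓
— 2 worlds.
For ¬p → ◇◇□¬p:
1: ¬p is T, ◇◇□¬p is F. ✗
2: ¬p is T, ◇◇□¬p is F. ✗
3: ¬p is F, ◇◇□¬p is F. ✓
4: ¬p is F, ◇◇□¬p is T. ✓
5: ¬p is F, ◇◇□¬p is F. ✓
6: ¬p is F, ◇◇□¬p is F. ✓
— 4 worlds.

2 and 4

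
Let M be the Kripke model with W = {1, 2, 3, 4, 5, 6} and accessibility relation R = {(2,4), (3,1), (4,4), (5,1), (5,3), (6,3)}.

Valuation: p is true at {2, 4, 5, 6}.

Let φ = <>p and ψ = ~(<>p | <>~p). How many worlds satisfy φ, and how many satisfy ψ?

For <>p:
1: no successors, so <>p fails. ✗
2: successors {4}; p there: 4:T. ✓
3: successors {1}; p there: 1:F. ✗
4: successors {4}; p there: 4:T. ✓
5: successors {1, 3}; p there: 1:F, 3:F. ✗
6: successors {3}; p there: 3:F. ✗
— 2 worlds.
For ~(<>p | <>~p):
1: <>p | <>~p is F. ✓
2: <>p | <>~p is T. ✗
3: <>p | <>~p is T. ✗
4: <>p | <>~p is T. ✗
5: <>p | <>~p is T. ✗
6: <>p | <>~p is T. ✗
— 1 world.

2 and 1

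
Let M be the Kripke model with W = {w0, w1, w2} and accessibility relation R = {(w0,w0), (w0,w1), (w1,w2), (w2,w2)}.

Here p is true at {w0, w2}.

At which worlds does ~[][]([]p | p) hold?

∅

w0: [][]([]p | p) is T. ✗
w1: [][]([]p | p) is T. ✗
w2: [][]([]p | p) is T. ✗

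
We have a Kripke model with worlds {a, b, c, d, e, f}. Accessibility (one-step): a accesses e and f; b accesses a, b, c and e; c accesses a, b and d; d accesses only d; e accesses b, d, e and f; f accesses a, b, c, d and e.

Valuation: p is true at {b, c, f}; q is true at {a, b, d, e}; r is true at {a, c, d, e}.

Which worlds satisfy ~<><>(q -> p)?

a: <><>(q -> p) is T. ✗
b: <><>(q -> p) is T. ✗
c: <><>(q -> p) is T. ✗
d: <><>(q -> p) is F. ✓
e: <><>(q -> p) is T. ✗
f: <><>(q -> p) is T. ✗

{d}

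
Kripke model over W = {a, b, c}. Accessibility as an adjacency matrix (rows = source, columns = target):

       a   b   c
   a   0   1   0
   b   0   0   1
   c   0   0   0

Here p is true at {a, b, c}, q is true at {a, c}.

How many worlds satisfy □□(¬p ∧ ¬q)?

2

a: successors {b}; □(¬p ∧ ¬q) there: b:F. ✗
b: successors {c}; □(¬p ∧ ¬q) there: c:T. ✓
c: no successors, so □□(¬p ∧ ¬q) holds vacuously. ✓
Satisfying worlds: {b, c}.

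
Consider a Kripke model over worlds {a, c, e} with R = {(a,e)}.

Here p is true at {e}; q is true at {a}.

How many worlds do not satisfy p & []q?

2

a: p is F, []q is F. ✗
c: p is F, []q is T. ✗
e: p is T, []q is T. ✓
Satisfying worlds: {e}.
So p & []q fails at the other 2 worlds.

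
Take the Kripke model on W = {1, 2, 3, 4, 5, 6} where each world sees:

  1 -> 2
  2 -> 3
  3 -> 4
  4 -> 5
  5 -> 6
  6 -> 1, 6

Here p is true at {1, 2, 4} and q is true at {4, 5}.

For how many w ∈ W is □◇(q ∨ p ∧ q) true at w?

1: successors {2}; ◇(q ∨ p ∧ q) there: 2:F. ✗
2: successors {3}; ◇(q ∨ p ∧ q) there: 3:T. ✓
3: successors {4}; ◇(q ∨ p ∧ q) there: 4:T. ✓
4: successors {5}; ◇(q ∨ p ∧ q) there: 5:F. ✗
5: successors {6}; ◇(q ∨ p ∧ q) there: 6:F. ✗
6: successors {1, 6}; ◇(q ∨ p ∧ q) there: 1:F, 6:F. ✗
Satisfying worlds: {2, 3}.

2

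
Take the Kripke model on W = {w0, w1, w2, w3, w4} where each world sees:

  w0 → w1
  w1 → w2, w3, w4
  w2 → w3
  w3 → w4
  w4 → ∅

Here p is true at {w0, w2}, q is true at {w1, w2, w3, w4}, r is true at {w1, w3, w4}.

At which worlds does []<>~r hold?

w0: successors {w1}; <>~r there: w1:T. ✓
w1: successors {w2, w3, w4}; <>~r there: w2:F, w3:F, w4:F. ✗
w2: successors {w3}; <>~r there: w3:F. ✗
w3: successors {w4}; <>~r there: w4:F. ✗
w4: no successors, so []<>~r holds vacuously. ✓

{w0, w4}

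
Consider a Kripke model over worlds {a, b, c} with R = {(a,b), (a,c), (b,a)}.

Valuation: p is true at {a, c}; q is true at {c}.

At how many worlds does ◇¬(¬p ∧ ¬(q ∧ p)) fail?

a: successors {b, c}; ¬(¬p ∧ ¬(q ∧ p)) there: b:F, c:T. ✓
b: successors {a}; ¬(¬p ∧ ¬(q ∧ p)) there: a:T. ✓
c: no successors, so ◇¬(¬p ∧ ¬(q ∧ p)) fails. ✗
Satisfying worlds: {a, b}.
So ◇¬(¬p ∧ ¬(q ∧ p)) fails at the other 1 world.

1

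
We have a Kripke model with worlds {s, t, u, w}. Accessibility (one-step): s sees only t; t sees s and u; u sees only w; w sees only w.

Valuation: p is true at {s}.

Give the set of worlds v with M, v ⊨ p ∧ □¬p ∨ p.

s: p ∧ □¬p is T, p is T. ✓
t: p ∧ □¬p is F, p is F. ✗
u: p ∧ □¬p is F, p is F. ✗
w: p ∧ □¬p is F, p is F. ✗

{s}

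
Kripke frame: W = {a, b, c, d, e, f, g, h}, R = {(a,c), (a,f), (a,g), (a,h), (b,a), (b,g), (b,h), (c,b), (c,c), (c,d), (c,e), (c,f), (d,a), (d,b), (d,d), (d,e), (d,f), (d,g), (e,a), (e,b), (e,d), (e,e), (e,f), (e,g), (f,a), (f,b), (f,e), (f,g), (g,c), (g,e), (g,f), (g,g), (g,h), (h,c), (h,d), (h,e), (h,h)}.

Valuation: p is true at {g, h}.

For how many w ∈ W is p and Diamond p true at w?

2

a: p is F, Diamond p is T. ✗
b: p is F, Diamond p is T. ✗
c: p is F, Diamond p is F. ✗
d: p is F, Diamond p is T. ✗
e: p is F, Diamond p is T. ✗
f: p is F, Diamond p is T. ✗
g: p is T, Diamond p is T. ✓
h: p is T, Diamond p is T. ✓
Satisfying worlds: {g, h}.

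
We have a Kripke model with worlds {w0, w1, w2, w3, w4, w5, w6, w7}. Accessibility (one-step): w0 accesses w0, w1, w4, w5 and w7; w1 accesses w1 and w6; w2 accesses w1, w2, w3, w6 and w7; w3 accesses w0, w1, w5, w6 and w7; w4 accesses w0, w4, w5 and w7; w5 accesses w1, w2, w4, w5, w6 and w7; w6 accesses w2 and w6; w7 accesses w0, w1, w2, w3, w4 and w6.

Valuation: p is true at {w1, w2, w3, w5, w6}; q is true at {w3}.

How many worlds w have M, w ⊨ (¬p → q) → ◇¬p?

w0: ¬p → q is F, ◇¬p is T. ✓
w1: ¬p → q is T, ◇¬p is F. ✗
w2: ¬p → q is T, ◇¬p is T. ✓
w3: ¬p → q is T, ◇¬p is T. ✓
w4: ¬p → q is F, ◇¬p is T. ✓
w5: ¬p → q is T, ◇¬p is T. ✓
w6: ¬p → q is T, ◇¬p is F. ✗
w7: ¬p → q is F, ◇¬p is T. ✓
Satisfying worlds: {w0, w2, w3, w4, w5, w7}.

6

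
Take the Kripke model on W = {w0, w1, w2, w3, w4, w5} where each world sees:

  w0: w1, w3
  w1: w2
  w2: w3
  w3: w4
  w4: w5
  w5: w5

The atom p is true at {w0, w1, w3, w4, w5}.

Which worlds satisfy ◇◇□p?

w0: successors {w1, w3}; ◇□p there: w1:T, w3:T. ✓
w1: successors {w2}; ◇□p there: w2:T. ✓
w2: successors {w3}; ◇□p there: w3:T. ✓
w3: successors {w4}; ◇□p there: w4:T. ✓
w4: successors {w5}; ◇□p there: w5:T. ✓
w5: successors {w5}; ◇□p there: w5:T. ✓

{w0, w1, w2, w3, w4, w5}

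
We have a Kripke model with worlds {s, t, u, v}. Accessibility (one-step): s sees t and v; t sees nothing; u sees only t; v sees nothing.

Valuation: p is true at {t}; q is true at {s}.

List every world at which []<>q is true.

s: successors {t, v}; <>q there: t:F, v:F. ✗
t: no successors, so []<>q holds vacuously. ✓
u: successors {t}; <>q there: t:F. ✗
v: no successors, so []<>q holds vacuously. ✓

{t, v}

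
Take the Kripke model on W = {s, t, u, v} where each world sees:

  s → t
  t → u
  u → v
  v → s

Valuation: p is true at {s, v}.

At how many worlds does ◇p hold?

s: successors {t}; p there: t:F. ✗
t: successors {u}; p there: u:F. ✗
u: successors {v}; p there: v:T. ✓
v: successors {s}; p there: s:T. ✓
Satisfying worlds: {u, v}.

2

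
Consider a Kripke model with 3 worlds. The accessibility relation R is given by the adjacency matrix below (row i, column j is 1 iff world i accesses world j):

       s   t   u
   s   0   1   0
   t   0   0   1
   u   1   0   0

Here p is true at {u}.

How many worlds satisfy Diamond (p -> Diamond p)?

2

s: successors {t}; p -> Diamond p there: t:T. ✓
t: successors {u}; p -> Diamond p there: u:F. ✗
u: successors {s}; p -> Diamond p there: s:T. ✓
Satisfying worlds: {s, u}.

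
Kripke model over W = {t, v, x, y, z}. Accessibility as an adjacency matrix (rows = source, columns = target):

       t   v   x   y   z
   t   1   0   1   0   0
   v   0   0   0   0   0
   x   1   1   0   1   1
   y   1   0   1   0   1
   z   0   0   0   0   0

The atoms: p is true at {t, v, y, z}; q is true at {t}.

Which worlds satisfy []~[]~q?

{t, v, z}

t: successors {t, x}; ~[]~q there: t:T, x:T. ✓
v: no successors, so []~[]~q holds vacuously. ✓
x: successors {t, v, y, z}; ~[]~q there: t:T, v:F, y:T, z:F. ✗
y: successors {t, x, z}; ~[]~q there: t:T, x:T, z:F. ✗
z: no successors, so []~[]~q holds vacuously. ✓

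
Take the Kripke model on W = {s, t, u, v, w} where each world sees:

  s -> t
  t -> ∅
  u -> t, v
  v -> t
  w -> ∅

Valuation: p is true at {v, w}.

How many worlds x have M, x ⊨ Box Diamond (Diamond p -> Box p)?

2

s: successors {t}; Diamond (Diamond p -> Box p) there: t:F. ✗
t: no successors, so Box Diamond (Diamond p -> Box p) holds vacuously. ✓
u: successors {t, v}; Diamond (Diamond p -> Box p) there: t:F, v:T. ✗
v: successors {t}; Diamond (Diamond p -> Box p) there: t:F. ✗
w: no successors, so Box Diamond (Diamond p -> Box p) holds vacuously. ✓
Satisfying worlds: {t, w}.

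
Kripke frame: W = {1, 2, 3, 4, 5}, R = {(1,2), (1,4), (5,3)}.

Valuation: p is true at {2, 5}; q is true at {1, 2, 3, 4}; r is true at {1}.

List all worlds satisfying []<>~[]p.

{2, 3, 4}

1: successors {2, 4}; <>~[]p there: 2:F, 4:F. ✗
2: no successors, so []<>~[]p holds vacuously. ✓
3: no successors, so []<>~[]p holds vacuously. ✓
4: no successors, so []<>~[]p holds vacuously. ✓
5: successors {3}; <>~[]p there: 3:F. ✗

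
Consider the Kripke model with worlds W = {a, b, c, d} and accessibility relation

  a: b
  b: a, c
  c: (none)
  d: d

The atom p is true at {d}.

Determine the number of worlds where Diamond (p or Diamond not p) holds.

3

a: successors {b}; p or Diamond not p there: b:T. ✓
b: successors {a, c}; p or Diamond not p there: a:T, c:F. ✓
c: no successors, so Diamond (p or Diamond not p) fails. ✗
d: successors {d}; p or Diamond not p there: d:T. ✓
Satisfying worlds: {a, b, d}.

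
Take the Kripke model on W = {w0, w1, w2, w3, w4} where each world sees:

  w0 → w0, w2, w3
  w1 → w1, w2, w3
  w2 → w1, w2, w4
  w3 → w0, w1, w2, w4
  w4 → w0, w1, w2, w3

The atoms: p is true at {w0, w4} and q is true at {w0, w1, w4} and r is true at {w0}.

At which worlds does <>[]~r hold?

w0: successors {w0, w2, w3}; []~r there: w0:F, w2:T, w3:F. ✓
w1: successors {w1, w2, w3}; []~r there: w1:T, w2:T, w3:F. ✓
w2: successors {w1, w2, w4}; []~r there: w1:T, w2:T, w4:F. ✓
w3: successors {w0, w1, w2, w4}; []~r there: w0:F, w1:T, w2:T, w4:F. ✓
w4: successors {w0, w1, w2, w3}; []~r there: w0:F, w1:T, w2:T, w3:F. ✓

{w0, w1, w2, w3, w4}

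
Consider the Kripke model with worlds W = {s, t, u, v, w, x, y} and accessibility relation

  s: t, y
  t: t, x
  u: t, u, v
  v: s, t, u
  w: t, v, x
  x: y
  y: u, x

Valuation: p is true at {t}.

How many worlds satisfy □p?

s: successors {t, y}; p there: t:T, y:F. ✗
t: successors {t, x}; p there: t:T, x:F. ✗
u: successors {t, u, v}; p there: t:T, u:F, v:F. ✗
v: successors {s, t, u}; p there: s:F, t:T, u:F. ✗
w: successors {t, v, x}; p there: t:T, v:F, x:F. ✗
x: successors {y}; p there: y:F. ✗
y: successors {u, x}; p there: u:F, x:F. ✗
Satisfying worlds: ∅.

0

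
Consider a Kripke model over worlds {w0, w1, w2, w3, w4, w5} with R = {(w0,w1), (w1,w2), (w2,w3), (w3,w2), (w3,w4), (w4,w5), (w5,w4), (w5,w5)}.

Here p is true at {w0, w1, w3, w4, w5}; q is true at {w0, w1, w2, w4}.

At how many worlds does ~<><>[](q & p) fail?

0

w0: <><>[](q & p) is F. ✓
w1: <><>[](q & p) is F. ✓
w2: <><>[](q & p) is F. ✓
w3: <><>[](q & p) is F. ✓
w4: <><>[](q & p) is F. ✓
w5: <><>[](q & p) is F. ✓
Satisfying worlds: {w0, w1, w2, w3, w4, w5}.
So ~<><>[](q & p) fails at the other 0 worlds.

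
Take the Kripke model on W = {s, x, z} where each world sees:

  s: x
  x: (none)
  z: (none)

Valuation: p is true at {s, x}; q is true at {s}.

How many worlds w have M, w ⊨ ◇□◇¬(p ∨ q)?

1

s: successors {x}; □◇¬(p ∨ q) there: x:T. ✓
x: no successors, so ◇□◇¬(p ∨ q) fails. ✗
z: no successors, so ◇□◇¬(p ∨ q) fails. ✗
Satisfying worlds: {s}.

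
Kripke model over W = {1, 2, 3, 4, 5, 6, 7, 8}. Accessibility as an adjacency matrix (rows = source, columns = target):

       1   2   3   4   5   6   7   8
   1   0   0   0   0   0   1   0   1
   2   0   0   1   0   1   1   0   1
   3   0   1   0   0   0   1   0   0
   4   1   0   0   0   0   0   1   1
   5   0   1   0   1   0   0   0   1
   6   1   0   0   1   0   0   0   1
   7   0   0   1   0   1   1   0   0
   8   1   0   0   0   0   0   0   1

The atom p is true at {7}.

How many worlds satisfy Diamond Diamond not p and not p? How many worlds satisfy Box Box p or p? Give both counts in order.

7 and 1

For Diamond Diamond not p and not p:
1: Diamond Diamond not p is T, not p is T. ✓
2: Diamond Diamond not p is T, not p is T. ✓
3: Diamond Diamond not p is T, not p is T. ✓
4: Diamond Diamond not p is T, not p is T. ✓
5: Diamond Diamond not p is T, not p is T. ✓
6: Diamond Diamond not p is T, not p is T. ✓
7: Diamond Diamond not p is T, not p is F. ✗
8: Diamond Diamond not p is T, not p is T. ✓
— 7 worlds.
For Box Box p or p:
1: Box Box p is F, p is F. ✗
2: Box Box p is F, p is F. ✗
3: Box Box p is F, p is F. ✗
4: Box Box p is F, p is F. ✗
5: Box Box p is F, p is F. ✗
6: Box Box p is F, p is F. ✗
7: Box Box p is F, p is T. ✓
8: Box Box p is F, p is F. ✗
— 1 world.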